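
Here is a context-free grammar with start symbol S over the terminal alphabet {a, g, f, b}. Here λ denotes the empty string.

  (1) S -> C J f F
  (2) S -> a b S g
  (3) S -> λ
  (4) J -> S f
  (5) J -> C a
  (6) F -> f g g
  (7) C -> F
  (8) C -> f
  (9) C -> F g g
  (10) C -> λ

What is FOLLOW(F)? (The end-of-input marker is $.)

FIRST(F) = {f}
FIRST(C) = {λ, f}  (via F, F g g)
FIRST(S) = {λ, a, f}  (via C J f F)
FIRST(J) = {a, f}  (via S f, C a)
FOLLOW(S) includes $ since S is the start symbol.
FOLLOW(S): in S->a b S g, S is followed by g with FIRST {g}; in J->S f, S is followed by f with FIRST {f}. Thus FOLLOW(S) = {$, f, g}.
FOLLOW(J): in S->C J f F, J is followed by f F with FIRST {f}. Thus FOLLOW(J) = {f}.
FOLLOW(C): in S->C J f F, C is followed by J f F with FIRST {a, f}; in J->C a, C is followed by a with FIRST {a}. Thus FOLLOW(C) = {a, f}.
FOLLOW(F): in S->C J f F, the suffix after F is empty, so FOLLOW(F) ⊇ FOLLOW(S) = {$, f, g}; in C->F, the suffix after F is empty, so FOLLOW(F) ⊇ FOLLOW(C) = {a, f}; in C->F g g, F is followed by g g with FIRST {g}. Thus FOLLOW(F) = {$, a, f, g}.

{$, a, f, g}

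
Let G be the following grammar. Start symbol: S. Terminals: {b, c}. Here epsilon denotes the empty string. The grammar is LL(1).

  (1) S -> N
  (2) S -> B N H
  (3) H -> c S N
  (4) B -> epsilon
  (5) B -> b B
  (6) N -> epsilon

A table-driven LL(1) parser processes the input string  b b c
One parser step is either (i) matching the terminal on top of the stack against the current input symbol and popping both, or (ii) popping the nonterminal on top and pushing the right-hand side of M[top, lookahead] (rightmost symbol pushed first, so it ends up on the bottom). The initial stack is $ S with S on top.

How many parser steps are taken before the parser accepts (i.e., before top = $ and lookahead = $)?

      Stack      Input    Action
   1  $ S        b b c $  expand S -> B N H
   2  $ H N B    b b c $  expand B -> b B
   3  $ H N B b  b b c $  match b
   4  $ H N B    b c $    expand B -> b B
   5  $ H N B b  b c $    match b
   6  $ H N B    c $      expand B -> epsilon
   7  $ H N      c $      expand N -> epsilon
   8  $ H        c $      expand H -> c S N
   9  $ N S c    c $      match c
  10  $ N S      $        expand S -> N
  11  $ N N      $        expand N -> epsilon
  12  $ N        $        expand N -> epsilon
Accept reached after 12 steps.

12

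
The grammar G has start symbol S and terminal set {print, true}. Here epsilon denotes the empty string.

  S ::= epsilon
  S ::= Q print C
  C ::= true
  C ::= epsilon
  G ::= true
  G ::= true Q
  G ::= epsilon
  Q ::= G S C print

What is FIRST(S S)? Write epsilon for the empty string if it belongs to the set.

FIRST(C): from C::=true we get {true}; from C::=epsilon we get {epsilon}. So FIRST(C) = {epsilon, true}.
FIRST(G): from G::=true we get {true}; from G::=true Q we get {true}; from G::=epsilon we get {epsilon}. So FIRST(G) = {epsilon, true}.
FIRST(S): from S::=epsilon we get {epsilon}; from S::=Q print C we get {print, true}. So FIRST(S) = {epsilon, print, true}.
FIRST(Q): from Q::=G S C print we get {print, true}. So FIRST(Q) = {print, true}.
FIRST(S S): take FIRST of each symbol in turn, carrying on past any symbol whose FIRST contains epsilon; result {epsilon, print, true}.

{epsilon, print, true}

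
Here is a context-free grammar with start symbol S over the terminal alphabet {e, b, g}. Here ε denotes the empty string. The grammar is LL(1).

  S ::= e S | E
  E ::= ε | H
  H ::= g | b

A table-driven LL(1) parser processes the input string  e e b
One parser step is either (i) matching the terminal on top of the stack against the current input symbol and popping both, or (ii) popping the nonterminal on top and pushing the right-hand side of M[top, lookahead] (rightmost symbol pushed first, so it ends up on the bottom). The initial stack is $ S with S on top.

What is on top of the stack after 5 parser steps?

     Stack  Input    Action
  1  $ S    e e b $  expand S ::= e S
  2  $ S e  e e b $  match e
  3  $ S    e b $    expand S ::= e S
  4  $ S e  e b $    match e
  5  $ S    b $      expand S ::= E
Stack after step 5: $ E (top = E).

E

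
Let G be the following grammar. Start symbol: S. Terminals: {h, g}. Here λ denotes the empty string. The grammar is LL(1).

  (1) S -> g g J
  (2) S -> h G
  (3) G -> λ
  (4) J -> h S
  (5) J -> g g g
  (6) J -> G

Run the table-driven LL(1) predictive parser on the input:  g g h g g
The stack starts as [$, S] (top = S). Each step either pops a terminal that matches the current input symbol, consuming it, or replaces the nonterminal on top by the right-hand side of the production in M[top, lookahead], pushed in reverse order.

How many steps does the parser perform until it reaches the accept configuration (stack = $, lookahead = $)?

      Stack    Input        Action
   1  $ S      g g h g g $  expand S -> g g J
   2  $ J g g  g g h g g $  match g
   3  $ J g    g h g g $    match g
   4  $ J      h g g $      expand J -> h S
   5  $ S h    h g g $      match h
   6  $ S      g g $        expand S -> g g J
   7  $ J g g  g g $        match g
   8  $ J g    g $          match g
   9  $ J      $            expand J -> G
  10  $ G      $            expand G -> λ
Accept reached after 10 steps.

10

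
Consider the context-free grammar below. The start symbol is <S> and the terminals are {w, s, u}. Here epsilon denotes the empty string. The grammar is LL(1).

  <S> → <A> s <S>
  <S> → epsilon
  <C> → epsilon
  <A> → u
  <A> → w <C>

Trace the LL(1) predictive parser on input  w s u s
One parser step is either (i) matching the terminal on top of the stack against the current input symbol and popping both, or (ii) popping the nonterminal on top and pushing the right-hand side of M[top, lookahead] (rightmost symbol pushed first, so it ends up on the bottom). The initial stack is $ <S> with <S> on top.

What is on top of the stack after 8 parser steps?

s

     Stack          Input      Action
  1  $ <S>          w s u s $  expand <S> → <A> s <S>
  2  $ <S> s <A>    w s u s $  expand <A> → w <C>
  3  $ <S> s <C> w  w s u s $  match w
  4  $ <S> s <C>    s u s $    expand <C> → epsilon
  5  $ <S> s        s u s $    match s
  6  $ <S>          u s $      expand <S> → <A> s <S>
  7  $ <S> s <A>    u s $      expand <A> → u
  8  $ <S> s u      u s $      match u
Stack after step 8: $ <S> s (top = s).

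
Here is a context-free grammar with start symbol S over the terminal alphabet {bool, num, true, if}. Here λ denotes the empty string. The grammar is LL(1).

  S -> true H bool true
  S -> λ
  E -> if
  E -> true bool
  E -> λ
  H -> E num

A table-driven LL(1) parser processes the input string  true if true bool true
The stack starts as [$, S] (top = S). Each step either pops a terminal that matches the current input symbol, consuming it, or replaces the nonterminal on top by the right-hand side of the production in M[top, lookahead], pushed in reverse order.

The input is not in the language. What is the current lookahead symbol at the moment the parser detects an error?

     Stack               Input                     Action
  1  $ S                 true if true bool true $  expand S -> true H bool true
  2  $ true bool H true  true if true bool true $  match true
  3  $ true bool H       if true bool true $       expand H -> E num
  4  $ true bool num E   if true bool true $       expand E -> if
  5  $ true bool num if  if true bool true $       match if
  6  $ true bool num     true bool true $          error: top is terminal num but lookahead is true

true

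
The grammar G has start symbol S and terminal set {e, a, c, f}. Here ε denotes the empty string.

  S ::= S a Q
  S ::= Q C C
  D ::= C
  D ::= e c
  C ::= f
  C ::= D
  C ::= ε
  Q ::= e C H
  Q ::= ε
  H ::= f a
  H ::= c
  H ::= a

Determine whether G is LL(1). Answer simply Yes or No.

No

FIRST(S) = {ε, a, e, f}
FIRST(D) = {ε, e, f}
FIRST(C) = {ε, e, f}
FIRST(Q) = {ε, e}
FIRST(H) = {a, c, f}
FOLLOW(S) = {$, a}
FOLLOW(D) = {$, a, c, e, f}
FOLLOW(C) = {$, a, c, e, f}
FOLLOW(Q) = {$, a, e, f}
FOLLOW(H) = {$, a, e, f}
Cell M[C, $] receives both C ::= D and C ::= ε — the grammar is not LL(1).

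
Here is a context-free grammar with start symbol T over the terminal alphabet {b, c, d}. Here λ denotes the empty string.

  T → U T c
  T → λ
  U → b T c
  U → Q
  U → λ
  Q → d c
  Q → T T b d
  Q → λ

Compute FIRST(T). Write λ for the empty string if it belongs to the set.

FIRST(T) = {λ, b, c, d}  (via U T c)
FIRST(Q) = {λ, b, c, d}  (via T T b d)
FIRST(U) = {λ, b, c, d}  (via Q)

{λ, b, c, d}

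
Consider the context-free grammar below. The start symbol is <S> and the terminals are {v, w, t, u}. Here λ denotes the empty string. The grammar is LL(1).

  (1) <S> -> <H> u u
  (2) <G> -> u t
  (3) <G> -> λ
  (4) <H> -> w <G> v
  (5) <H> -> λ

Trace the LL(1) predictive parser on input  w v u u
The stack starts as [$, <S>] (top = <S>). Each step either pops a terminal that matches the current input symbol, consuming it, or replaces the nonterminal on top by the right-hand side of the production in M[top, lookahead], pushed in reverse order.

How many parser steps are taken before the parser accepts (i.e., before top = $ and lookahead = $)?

7

step 1: stack=$ <S>  input=w v u u $  — expand <S> -> <H> u u
step 2: stack=$ u u <H>  input=w v u u $  — expand <H> -> w <G> v
step 3: stack=$ u u v <G> w  input=w v u u $  — match w
step 4: stack=$ u u v <G>  input=v u u $  — expand <G> -> λ
step 5: stack=$ u u v  input=v u u $  — match v
step 6: stack=$ u u  input=u u $  — match u
step 7: stack=$ u  input=u $  — match u
Accept reached after 7 steps.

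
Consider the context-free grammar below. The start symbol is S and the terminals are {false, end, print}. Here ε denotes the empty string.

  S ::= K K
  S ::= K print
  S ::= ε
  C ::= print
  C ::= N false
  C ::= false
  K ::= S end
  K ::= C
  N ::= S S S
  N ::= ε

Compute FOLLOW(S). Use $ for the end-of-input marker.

{$, end, false, print}

FIRST(S) = {ε, end, false, print}  (via K K, K print)
FIRST(N) = {ε, end, false, print}  (via S S S)
FIRST(C) = {end, false, print}  (via N false)
FIRST(K) = {end, false, print}  (via S end, C)
FOLLOW(S) includes $ since S is the start symbol.
FOLLOW(N): in C::=N false, N is followed by false with FIRST {false}. Thus FOLLOW(N) = {false}.
FOLLOW(S): in K::=S end, S is followed by end with FIRST {end}; in N::=S S S (occurrence 1), S is followed by S S with FIRST {ε, end, false, print}; in N::=S S S (occurrence 1), the suffix after S is nullable, so FOLLOW(S) ⊇ FOLLOW(N) = {false}; in N::=S S S (occurrence 2), S is followed by S with FIRST {ε, end, false, print}; in N::=S S S (occurrence 2), the suffix after S is nullable, so FOLLOW(S) ⊇ FOLLOW(N) = {false}; in N::=S S S (occurrence 3), the suffix after S is empty, so FOLLOW(S) ⊇ FOLLOW(N) = {false}. Thus FOLLOW(S) = {$, end, false, print}.
FOLLOW(K): in S::=K K (occurrence 1), K is followed by K with FIRST {end, false, print}; in S::=K K (occurrence 2), the suffix after K is empty, so FOLLOW(K) ⊇ FOLLOW(S) = {$, end, false, print}; in S::=K print, K is followed by print with FIRST {print}. Thus FOLLOW(K) = {$, end, false, print}.
FOLLOW(C): in K::=C, the suffix after C is empty, so FOLLOW(C) ⊇ FOLLOW(K) = {$, end, false, print}. Thus FOLLOW(C) = {$, end, false, print}.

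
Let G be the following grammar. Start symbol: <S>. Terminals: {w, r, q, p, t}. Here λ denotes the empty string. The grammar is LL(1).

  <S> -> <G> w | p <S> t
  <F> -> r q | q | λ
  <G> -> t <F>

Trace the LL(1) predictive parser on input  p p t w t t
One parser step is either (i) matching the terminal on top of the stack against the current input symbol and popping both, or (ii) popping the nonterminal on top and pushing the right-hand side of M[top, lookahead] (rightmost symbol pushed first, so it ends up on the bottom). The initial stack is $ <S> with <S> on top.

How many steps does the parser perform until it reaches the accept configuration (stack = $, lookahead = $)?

11

step 1: stack=$ <S>  input=p p t w t t $  — expand <S> -> p <S> t
step 2: stack=$ t <S> p  input=p p t w t t $  — match p
step 3: stack=$ t <S>  input=p t w t t $  — expand <S> -> p <S> t
step 4: stack=$ t t <S> p  input=p t w t t $  — match p
step 5: stack=$ t t <S>  input=t w t t $  — expand <S> -> <G> w
step 6: stack=$ t t w <G>  input=t w t t $  — expand <G> -> t <F>
step 7: stack=$ t t w <F> t  input=t w t t $  — match t
step 8: stack=$ t t w <F>  input=w t t $  — expand <F> -> λ
step 9: stack=$ t t w  input=w t t $  — match w
step 10: stack=$ t t  input=t t $  — match t
step 11: stack=$ t  input=t $  — match t
Accept reached after 11 steps.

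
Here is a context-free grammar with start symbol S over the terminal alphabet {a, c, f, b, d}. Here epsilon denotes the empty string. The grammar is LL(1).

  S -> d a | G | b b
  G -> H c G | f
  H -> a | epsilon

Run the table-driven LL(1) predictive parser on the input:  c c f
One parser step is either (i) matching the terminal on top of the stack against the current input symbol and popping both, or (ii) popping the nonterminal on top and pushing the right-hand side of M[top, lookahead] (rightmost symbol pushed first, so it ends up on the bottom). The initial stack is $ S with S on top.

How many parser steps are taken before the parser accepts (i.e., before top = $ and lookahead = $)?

9

     Stack    Input    Action
  1  $ S      c c f $  expand S -> G
  2  $ G      c c f $  expand G -> H c G
  3  $ G c H  c c f $  expand H -> epsilon
  4  $ G c    c c f $  match c
  5  $ G      c f $    expand G -> H c G
  6  $ G c H  c f $    expand H -> epsilon
  7  $ G c    c f $    match c
  8  $ G      f $      expand G -> f
  9  $ f      f $      match f
Accept reached after 9 steps.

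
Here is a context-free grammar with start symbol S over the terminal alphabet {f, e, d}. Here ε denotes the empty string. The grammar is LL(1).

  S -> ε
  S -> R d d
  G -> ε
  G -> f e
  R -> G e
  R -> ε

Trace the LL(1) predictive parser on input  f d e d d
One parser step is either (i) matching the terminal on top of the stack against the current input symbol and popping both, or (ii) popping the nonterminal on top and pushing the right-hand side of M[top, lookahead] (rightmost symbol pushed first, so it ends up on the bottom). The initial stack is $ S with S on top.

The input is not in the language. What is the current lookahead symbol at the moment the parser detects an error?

d

     Stack        Input        Action
  1  $ S          f d e d d $  expand S -> R d d
  2  $ d d R      f d e d d $  expand R -> G e
  3  $ d d e G    f d e d d $  expand G -> f e
  4  $ d d e e f  f d e d d $  match f
  5  $ d d e e    d e d d $    error: top is terminal e but lookahead is d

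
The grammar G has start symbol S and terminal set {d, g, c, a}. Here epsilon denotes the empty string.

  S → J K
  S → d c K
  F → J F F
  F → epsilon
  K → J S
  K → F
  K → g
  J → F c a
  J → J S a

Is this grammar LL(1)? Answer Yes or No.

No

FIRST(S) = {c, d}
FIRST(F) = {epsilon, c}
FIRST(K) = {epsilon, c, g}
FIRST(J) = {c}
FOLLOW(S) = {$, a}
FOLLOW(F) = {$, a, c}
FOLLOW(K) = {$, a}
FOLLOW(J) = {$, a, c, d, g}
Cell M[F, c] receives both F → J F F and F → epsilon — the grammar is not LL(1).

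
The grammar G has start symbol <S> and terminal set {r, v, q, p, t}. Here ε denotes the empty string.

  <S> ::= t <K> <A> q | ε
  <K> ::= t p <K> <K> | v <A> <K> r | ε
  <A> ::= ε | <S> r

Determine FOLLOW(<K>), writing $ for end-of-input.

FIRST(<S>): from <S>::=t <K> <A> q we get {t}; from <S>::=ε we get {ε}. So FIRST(<S>) = {ε, t}.
FIRST(<K>): from <K>::=t p <K> <K> we get {t}; from <K>::=v <A> <K> r we get {v}; from <K>::=ε we get {ε}. So FIRST(<K>) = {ε, t, v}.
FIRST(<A>): from <A>::=ε we get {ε}; from <A>::=<S> r we get {r, t}. So FIRST(<A>) = {ε, r, t}.
FOLLOW(<S>) includes $ since <S> is the start symbol.
FOLLOW(<S>): in <A>::=<S> r, <S> is followed by r with FIRST {r}. Thus FOLLOW(<S>) = {$, r}.
FOLLOW(<K>): in <S>::=t <K> <A> q, <K> is followed by <A> q with FIRST {q, r, t}; in <K>::=t p <K> <K> (occurrence 1), <K> is followed by <K> with FIRST {ε, t, v}; in <K>::=t p <K> <K> (occurrence 1), the suffix after <K> is nullable (adds nothing new); in <K>::=t p <K> <K> (occurrence 2), the suffix after <K> is empty (adds nothing new); in <K>::=v <A> <K> r, <K> is followed by r with FIRST {r}. Thus FOLLOW(<K>) = {q, r, t, v}.
FOLLOW(<A>): in <S>::=t <K> <A> q, <A> is followed by q with FIRST {q}; in <K>::=v <A> <K> r, <A> is followed by <K> r with FIRST {r, t, v}. Thus FOLLOW(<A>) = {q, r, t, v}.

{q, r, t, v}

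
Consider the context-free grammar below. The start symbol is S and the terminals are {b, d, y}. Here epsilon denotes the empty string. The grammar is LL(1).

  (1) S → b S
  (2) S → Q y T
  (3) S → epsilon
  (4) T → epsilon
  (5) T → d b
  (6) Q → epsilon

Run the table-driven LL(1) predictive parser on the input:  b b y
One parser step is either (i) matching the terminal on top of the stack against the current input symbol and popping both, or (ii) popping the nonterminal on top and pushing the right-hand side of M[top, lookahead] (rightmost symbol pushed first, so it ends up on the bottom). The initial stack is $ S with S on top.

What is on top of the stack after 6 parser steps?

y

     Stack    Input    Action
  1  $ S      b b y $  expand S → b S
  2  $ S b    b b y $  match b
  3  $ S      b y $    expand S → b S
  4  $ S b    b y $    match b
  5  $ S      y $      expand S → Q y T
  6  $ T y Q  y $      expand Q → epsilon
Stack after step 6: $ T y (top = y).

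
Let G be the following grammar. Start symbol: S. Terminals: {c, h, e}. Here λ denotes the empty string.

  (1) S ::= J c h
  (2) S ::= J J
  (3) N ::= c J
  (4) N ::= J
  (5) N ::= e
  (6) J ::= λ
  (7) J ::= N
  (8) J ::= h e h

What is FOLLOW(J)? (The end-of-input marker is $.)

FIRST(S): from S::=J c h we get {c, e, h}; from S::=J J we get {λ, c, e, h}. So FIRST(S) = {λ, c, e, h}.
FIRST(N): from N::=c J we get {c}; from N::=J we get {λ, c, e, h}; from N::=e we get {e}. So FIRST(N) = {λ, c, e, h}.
FIRST(J): from J::=λ we get {λ}; from J::=N we get {λ, c, e, h}; from J::=h e h we get {h}. So FIRST(J) = {λ, c, e, h}.
FOLLOW(S) includes $ since S is the start symbol.
FOLLOW(S): S appears on no right-hand side. Thus FOLLOW(S) = {$}.
FOLLOW(N): in J::=N, the suffix after N is empty, so FOLLOW(N) ⊇ FOLLOW(J) = {$, c, e, h}. Thus FOLLOW(N) = {$, c, e, h}.
FOLLOW(J): in S::=J c h, J is followed by c h with FIRST {c}; in S::=J J (occurrence 1), J is followed by J with FIRST {λ, c, e, h}; in S::=J J (occurrence 1), the suffix after J is nullable, so FOLLOW(J) ⊇ FOLLOW(S) = {$}; in S::=J J (occurrence 2), the suffix after J is empty, so FOLLOW(J) ⊇ FOLLOW(S) = {$}; in N::=c J, the suffix after J is empty, so FOLLOW(J) ⊇ FOLLOW(N) = {$, c, e, h}; in N::=J, the suffix after J is empty, so FOLLOW(J) ⊇ FOLLOW(N) = {$, c, e, h}. Thus FOLLOW(J) = {$, c, e, h}.

{$, c, e, h}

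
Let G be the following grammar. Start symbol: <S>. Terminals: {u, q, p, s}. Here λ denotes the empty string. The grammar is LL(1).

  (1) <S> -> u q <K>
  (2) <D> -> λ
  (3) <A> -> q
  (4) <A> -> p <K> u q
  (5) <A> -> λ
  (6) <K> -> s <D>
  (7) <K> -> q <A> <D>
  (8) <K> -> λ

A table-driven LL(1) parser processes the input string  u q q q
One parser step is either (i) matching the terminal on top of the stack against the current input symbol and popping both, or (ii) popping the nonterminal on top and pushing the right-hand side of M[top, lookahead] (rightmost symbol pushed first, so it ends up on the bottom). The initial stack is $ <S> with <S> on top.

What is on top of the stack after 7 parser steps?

<D>

     Stack        Input      Action
  1  $ <S>        u q q q $  expand <S> -> u q <K>
  2  $ <K> q u    u q q q $  match u
  3  $ <K> q      q q q $    match q
  4  $ <K>        q q $      expand <K> -> q <A> <D>
  5  $ <D> <A> q  q q $      match q
  6  $ <D> <A>    q $        expand <A> -> q
  7  $ <D> q      q $        match q
Stack after step 7: $ <D> (top = <D>).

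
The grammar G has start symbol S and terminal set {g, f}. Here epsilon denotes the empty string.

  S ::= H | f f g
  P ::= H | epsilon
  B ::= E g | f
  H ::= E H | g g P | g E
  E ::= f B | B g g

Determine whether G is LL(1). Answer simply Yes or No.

No

FIRST(S) = {f, g}
FIRST(P) = {epsilon, f, g}
FIRST(B) = {f}
FIRST(H) = {f, g}
FIRST(E) = {f}
FOLLOW(S) = {$}
FOLLOW(P) = {$}
FOLLOW(B) = {$, f, g}
FOLLOW(H) = {$}
FOLLOW(E) = {$, f, g}
Cell M[B, f] receives both B ::= E g and B ::= f — the grammar is not LL(1).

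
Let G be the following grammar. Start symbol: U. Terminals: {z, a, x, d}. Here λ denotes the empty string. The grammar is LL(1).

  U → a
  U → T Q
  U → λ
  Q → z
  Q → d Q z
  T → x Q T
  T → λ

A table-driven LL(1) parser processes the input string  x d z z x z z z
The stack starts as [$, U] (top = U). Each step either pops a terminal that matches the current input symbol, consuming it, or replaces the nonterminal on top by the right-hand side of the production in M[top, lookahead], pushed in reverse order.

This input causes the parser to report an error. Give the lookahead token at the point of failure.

step 1: stack=$ U  input=x d z z x z z z $  — expand U → T Q
step 2: stack=$ Q T  input=x d z z x z z z $  — expand T → x Q T
step 3: stack=$ Q T Q x  input=x d z z x z z z $  — match x
step 4: stack=$ Q T Q  input=d z z x z z z $  — expand Q → d Q z
step 5: stack=$ Q T z Q d  input=d z z x z z z $  — match d
step 6: stack=$ Q T z Q  input=z z x z z z $  — expand Q → z
step 7: stack=$ Q T z z  input=z z x z z z $  — match z
step 8: stack=$ Q T z  input=z x z z z $  — match z
step 9: stack=$ Q T  input=x z z z $  — expand T → x Q T
step 10: stack=$ Q T Q x  input=x z z z $  — match x
step 11: stack=$ Q T Q  input=z z z $  — expand Q → z
step 12: stack=$ Q T z  input=z z z $  — match z
step 13: stack=$ Q T  input=z z $  — expand T → λ
step 14: stack=$ Q  input=z z $  — expand Q → z
step 15: stack=$ z  input=z z $  — match z
step 16: stack=$  input=z $  — error: stack empty but input remains

z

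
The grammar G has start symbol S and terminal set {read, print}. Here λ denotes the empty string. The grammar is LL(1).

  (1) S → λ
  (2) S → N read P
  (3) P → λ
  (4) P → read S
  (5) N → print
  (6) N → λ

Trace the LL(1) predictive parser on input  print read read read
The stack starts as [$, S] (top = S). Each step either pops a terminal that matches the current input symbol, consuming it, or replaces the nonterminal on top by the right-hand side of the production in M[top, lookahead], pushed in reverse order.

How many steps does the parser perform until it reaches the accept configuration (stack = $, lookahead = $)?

10

      Stack           Input                   Action
   1  $ S             print read read read $  expand S → N read P
   2  $ P read N      print read read read $  expand N → print
   3  $ P read print  print read read read $  match print
   4  $ P read        read read read $        match read
   5  $ P             read read $             expand P → read S
   6  $ S read        read read $             match read
   7  $ S             read $                  expand S → N read P
   8  $ P read N      read $                  expand N → λ
   9  $ P read        read $                  match read
  10  $ P             $                       expand P → λ
Accept reached after 10 steps.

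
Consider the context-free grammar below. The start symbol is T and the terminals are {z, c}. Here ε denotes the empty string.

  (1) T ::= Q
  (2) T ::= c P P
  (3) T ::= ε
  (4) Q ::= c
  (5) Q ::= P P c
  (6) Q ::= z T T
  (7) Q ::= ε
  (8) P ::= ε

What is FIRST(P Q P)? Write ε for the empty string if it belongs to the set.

FIRST(P): from P::=ε we get {ε}. So FIRST(P) = {ε}.
FIRST(Q): from Q::=c we get {c}; from Q::=P P c we get {c}; from Q::=z T T we get {z}; from Q::=ε we get {ε}. So FIRST(Q) = {ε, c, z}.
FIRST(T): from T::=Q we get {ε, c, z}; from T::=c P P we get {c}; from T::=ε we get {ε}. So FIRST(T) = {ε, c, z}.
FIRST(P Q P): take FIRST of each symbol in turn, carrying on past any symbol whose FIRST contains ε; result {ε, c, z}.

{ε, c, z}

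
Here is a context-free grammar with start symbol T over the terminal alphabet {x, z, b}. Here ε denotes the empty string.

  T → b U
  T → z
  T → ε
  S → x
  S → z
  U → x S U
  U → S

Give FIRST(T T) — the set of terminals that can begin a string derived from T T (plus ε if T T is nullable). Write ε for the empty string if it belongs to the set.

{ε, b, z}

FIRST(T) = {ε, b, z}
FIRST(S) = {x, z}
FIRST(U) = {x, z}  (via S)
FIRST(T T): take FIRST of each symbol in turn, carrying on past any symbol whose FIRST contains ε; result {ε, b, z}.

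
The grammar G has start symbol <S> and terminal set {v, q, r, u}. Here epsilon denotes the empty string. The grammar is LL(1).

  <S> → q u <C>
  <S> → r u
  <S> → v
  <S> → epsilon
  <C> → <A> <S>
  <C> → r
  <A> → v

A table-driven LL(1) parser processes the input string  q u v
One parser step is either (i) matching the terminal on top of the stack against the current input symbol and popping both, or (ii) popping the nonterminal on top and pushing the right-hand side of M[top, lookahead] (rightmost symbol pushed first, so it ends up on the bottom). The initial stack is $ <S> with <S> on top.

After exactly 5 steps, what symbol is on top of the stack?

     Stack      Input    Action
  1  $ <S>      q u v $  expand <S> → q u <C>
  2  $ <C> u q  q u v $  match q
  3  $ <C> u    u v $    match u
  4  $ <C>      v $      expand <C> → <A> <S>
  5  $ <S> <A>  v $      expand <A> → v
Stack after step 5: $ <S> v (top = v).

v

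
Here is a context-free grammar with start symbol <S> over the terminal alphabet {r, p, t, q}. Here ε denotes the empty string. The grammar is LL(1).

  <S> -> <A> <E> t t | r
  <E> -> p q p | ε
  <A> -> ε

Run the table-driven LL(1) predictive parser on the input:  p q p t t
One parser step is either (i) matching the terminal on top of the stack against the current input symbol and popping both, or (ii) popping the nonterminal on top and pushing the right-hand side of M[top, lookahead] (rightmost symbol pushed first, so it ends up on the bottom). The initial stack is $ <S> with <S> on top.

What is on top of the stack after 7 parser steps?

t

step 1: stack=$ <S>  input=p q p t t $  — expand <S> -> <A> <E> t t
step 2: stack=$ t t <E> <A>  input=p q p t t $  — expand <A> -> ε
step 3: stack=$ t t <E>  input=p q p t t $  — expand <E> -> p q p
step 4: stack=$ t t p q p  input=p q p t t $  — match p
step 5: stack=$ t t p q  input=q p t t $  — match q
step 6: stack=$ t t p  input=p t t $  — match p
step 7: stack=$ t t  input=t t $  — match t
Stack after step 7: $ t (top = t).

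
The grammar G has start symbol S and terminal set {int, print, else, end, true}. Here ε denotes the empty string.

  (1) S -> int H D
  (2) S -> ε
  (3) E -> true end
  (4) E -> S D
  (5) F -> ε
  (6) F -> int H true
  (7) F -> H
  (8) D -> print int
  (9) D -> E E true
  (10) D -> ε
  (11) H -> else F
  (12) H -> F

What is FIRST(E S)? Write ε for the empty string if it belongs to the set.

FIRST(S): from S->int H D we get {int}; from S->ε we get {ε}. So FIRST(S) = {ε, int}.
FIRST(E): from E->true end we get {true}; from E->S D we get {ε, int, print, true}. So FIRST(E) = {ε, int, print, true}.
FIRST(D): from D->print int we get {print}; from D->E E true we get {int, print, true}; from D->ε we get {ε}. So FIRST(D) = {ε, int, print, true}.
FIRST(F): from F->ε we get {ε}; from F->int H true we get {int}; from F->H we get {ε, else, int}. So FIRST(F) = {ε, else, int}.
FIRST(H): from H->else F we get {else}; from H->F we get {ε, else, int}. So FIRST(H) = {ε, else, int}.
FIRST(E S): take FIRST of each symbol in turn, carrying on past any symbol whose FIRST contains ε; result {ε, int, print, true}.

{ε, int, print, true}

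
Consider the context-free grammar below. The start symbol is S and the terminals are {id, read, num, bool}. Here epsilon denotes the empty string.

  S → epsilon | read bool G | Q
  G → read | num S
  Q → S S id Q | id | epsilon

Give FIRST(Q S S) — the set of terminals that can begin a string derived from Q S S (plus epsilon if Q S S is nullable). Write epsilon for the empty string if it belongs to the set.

FIRST(G) = {num, read}
FIRST(S) = {epsilon, id, read}  (via Q)
FIRST(Q) = {epsilon, id, read}  (via S S id Q)
FIRST(Q S S): take FIRST of each symbol in turn, carrying on past any symbol whose FIRST contains epsilon; result {epsilon, id, read}.

{epsilon, id, read}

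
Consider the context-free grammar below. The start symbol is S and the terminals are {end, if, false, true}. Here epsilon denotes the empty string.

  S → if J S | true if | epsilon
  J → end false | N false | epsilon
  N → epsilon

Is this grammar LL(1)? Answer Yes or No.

FIRST(S) = {epsilon, if, true}
FIRST(J) = {epsilon, end, false}
FIRST(N) = {epsilon}
FOLLOW(S) = {$}
FOLLOW(J) = {$, if, true}
FOLLOW(N) = {false}
Each cell of M receives at most one production.

Yes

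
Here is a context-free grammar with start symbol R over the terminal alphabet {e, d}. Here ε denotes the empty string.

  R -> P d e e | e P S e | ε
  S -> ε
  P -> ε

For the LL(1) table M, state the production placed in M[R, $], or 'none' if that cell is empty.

R -> ε

FIRST(S) = {ε}
FIRST(P) = {ε}
FIRST(R) = {ε, d, e}  (via P d e e)
FOLLOW(R) includes $ since R is the start symbol.
FOLLOW(R): R appears on no right-hand side. Thus FOLLOW(R) = {$}.
For R -> P d e e: FIRST(P d e e) = {d}, so it goes in M[R, t] for t ∈ {d}.
For R -> e P S e: FIRST(e P S e) = {e}, so it goes in M[R, t] for t ∈ {e}.
For R -> ε: FIRST(ε) = {ε}, so it goes in M[R, t] for t ∈ {}; since ε ∈ FIRST, also for every t ∈ FOLLOW(R) = {$}.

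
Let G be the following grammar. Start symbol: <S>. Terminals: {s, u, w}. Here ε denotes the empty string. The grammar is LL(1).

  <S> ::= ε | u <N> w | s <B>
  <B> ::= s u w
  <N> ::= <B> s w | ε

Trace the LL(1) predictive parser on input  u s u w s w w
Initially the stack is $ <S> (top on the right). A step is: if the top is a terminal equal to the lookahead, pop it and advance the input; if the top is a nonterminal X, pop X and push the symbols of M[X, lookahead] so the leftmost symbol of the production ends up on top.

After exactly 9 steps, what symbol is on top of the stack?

     Stack          Input            Action
  1  $ <S>          u s u w s w w $  expand <S> ::= u <N> w
  2  $ w <N> u      u s u w s w w $  match u
  3  $ w <N>        s u w s w w $    expand <N> ::= <B> s w
  4  $ w w s <B>    s u w s w w $    expand <B> ::= s u w
  5  $ w w s w u s  s u w s w w $    match s
  6  $ w w s w u    u w s w w $      match u
  7  $ w w s w      w s w w $        match w
  8  $ w w s        s w w $          match s
  9  $ w w          w w $            match w
Stack after step 9: $ w (top = w).

w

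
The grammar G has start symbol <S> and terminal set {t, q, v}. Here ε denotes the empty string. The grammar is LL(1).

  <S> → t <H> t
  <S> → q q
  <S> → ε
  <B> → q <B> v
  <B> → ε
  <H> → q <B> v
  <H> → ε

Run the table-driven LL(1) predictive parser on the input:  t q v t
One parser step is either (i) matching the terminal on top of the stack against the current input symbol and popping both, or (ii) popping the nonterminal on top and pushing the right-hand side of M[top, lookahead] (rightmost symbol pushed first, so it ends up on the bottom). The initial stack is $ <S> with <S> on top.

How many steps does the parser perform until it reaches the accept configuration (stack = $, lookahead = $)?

7

     Stack        Input      Action
  1  $ <S>        t q v t $  expand <S> → t <H> t
  2  $ t <H> t    t q v t $  match t
  3  $ t <H>      q v t $    expand <H> → q <B> v
  4  $ t v <B> q  q v t $    match q
  5  $ t v <B>    v t $      expand <B> → ε
  6  $ t v        v t $      match v
  7  $ t          t $        match t
Accept reached after 7 steps.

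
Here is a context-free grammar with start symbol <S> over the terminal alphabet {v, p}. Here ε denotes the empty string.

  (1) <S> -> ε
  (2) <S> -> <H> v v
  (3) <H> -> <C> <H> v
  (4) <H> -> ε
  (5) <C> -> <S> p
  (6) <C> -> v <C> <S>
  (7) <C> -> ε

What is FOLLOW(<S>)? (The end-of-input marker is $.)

FIRST(<S>) = {ε, p, v}  (via <H> v v)
FIRST(<C>) = {ε, p, v}  (via <S> p)
FIRST(<H>) = {ε, p, v}  (via <C> <H> v)
FOLLOW(<S>) includes $ since <S> is the start symbol.
FOLLOW(<H>): in <S>-><H> v v, <H> is followed by v v with FIRST {v}; in <H>-><C> <H> v, <H> is followed by v with FIRST {v}. Thus FOLLOW(<H>) = {v}.
FOLLOW(<C>): in <H>-><C> <H> v, <C> is followed by <H> v with FIRST {p, v}; in <C>->v <C> <S>, <C> is followed by <S> with FIRST {ε, p, v}; in <C>->v <C> <S>, the suffix after <C> is nullable (adds nothing new). Thus FOLLOW(<C>) = {p, v}.
FOLLOW(<S>): in <C>-><S> p, <S> is followed by p with FIRST {p}; in <C>->v <C> <S>, the suffix after <S> is empty, so FOLLOW(<S>) ⊇ FOLLOW(<C>) = {p, v}. Thus FOLLOW(<S>) = {$, p, v}.

{$, p, v}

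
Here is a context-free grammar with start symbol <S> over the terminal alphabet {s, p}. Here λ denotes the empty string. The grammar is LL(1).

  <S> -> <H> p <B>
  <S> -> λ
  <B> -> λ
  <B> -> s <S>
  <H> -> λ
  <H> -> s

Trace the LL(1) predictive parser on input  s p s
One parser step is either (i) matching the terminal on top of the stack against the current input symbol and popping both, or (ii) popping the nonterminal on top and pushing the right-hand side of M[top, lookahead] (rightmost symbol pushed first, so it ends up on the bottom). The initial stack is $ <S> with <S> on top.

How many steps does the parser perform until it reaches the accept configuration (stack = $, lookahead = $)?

step 1: stack=$ <S>  input=s p s $  — expand <S> -> <H> p <B>
step 2: stack=$ <B> p <H>  input=s p s $  — expand <H> -> s
step 3: stack=$ <B> p s  input=s p s $  — match s
step 4: stack=$ <B> p  input=p s $  — match p
step 5: stack=$ <B>  input=s $  — expand <B> -> s <S>
step 6: stack=$ <S> s  input=s $  — match s
step 7: stack=$ <S>  input=$  — expand <S> -> λ
Accept reached after 7 steps.

7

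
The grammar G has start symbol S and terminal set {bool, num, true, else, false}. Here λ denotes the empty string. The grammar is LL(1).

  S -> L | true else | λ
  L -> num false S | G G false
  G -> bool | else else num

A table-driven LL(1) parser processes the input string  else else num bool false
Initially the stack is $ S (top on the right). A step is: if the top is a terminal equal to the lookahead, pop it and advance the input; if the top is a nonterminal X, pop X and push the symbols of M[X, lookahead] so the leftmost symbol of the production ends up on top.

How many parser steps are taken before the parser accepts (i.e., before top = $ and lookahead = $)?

step 1: stack=$ S  input=else else num bool false $  — expand S -> L
step 2: stack=$ L  input=else else num bool false $  — expand L -> G G false
step 3: stack=$ false G G  input=else else num bool false $  — expand G -> else else num
step 4: stack=$ false G num else else  input=else else num bool false $  — match else
step 5: stack=$ false G num else  input=else num bool false $  — match else
step 6: stack=$ false G num  input=num bool false $  — match num
step 7: stack=$ false G  input=bool false $  — expand G -> bool
step 8: stack=$ false bool  input=bool false $  — match bool
step 9: stack=$ false  input=false $  — match false
Accept reached after 9 steps.

9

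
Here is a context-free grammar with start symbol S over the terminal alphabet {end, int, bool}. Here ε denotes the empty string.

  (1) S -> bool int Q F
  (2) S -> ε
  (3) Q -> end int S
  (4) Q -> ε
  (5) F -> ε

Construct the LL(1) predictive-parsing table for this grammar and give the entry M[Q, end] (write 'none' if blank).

Q -> end int S

FIRST(S): from S->bool int Q F we get {bool}; from S->ε we get {ε}. So FIRST(S) = {ε, bool}.
FIRST(Q): from Q->end int S we get {end}; from Q->ε we get {ε}. So FIRST(Q) = {ε, end}.
FIRST(F): from F->ε we get {ε}. So FIRST(F) = {ε}.
FOLLOW(S) includes $ since S is the start symbol.
FOLLOW(S): in Q->end int S, the suffix after S is empty, so FOLLOW(S) ⊇ FOLLOW(Q) = {$}. Thus FOLLOW(S) = {$}.
FOLLOW(Q): in S->bool int Q F, Q is followed by F with FIRST {ε}; in S->bool int Q F, the suffix after Q is nullable, so FOLLOW(Q) ⊇ FOLLOW(S) = {$}. Thus FOLLOW(Q) = {$}.
For Q -> end int S: FIRST(end int S) = {end}, so it goes in M[Q, t] for t ∈ {end}.
For Q -> ε: FIRST(ε) = {ε}, so it goes in M[Q, t] for t ∈ {}; since ε ∈ FIRST, also for every t ∈ FOLLOW(Q) = {$}.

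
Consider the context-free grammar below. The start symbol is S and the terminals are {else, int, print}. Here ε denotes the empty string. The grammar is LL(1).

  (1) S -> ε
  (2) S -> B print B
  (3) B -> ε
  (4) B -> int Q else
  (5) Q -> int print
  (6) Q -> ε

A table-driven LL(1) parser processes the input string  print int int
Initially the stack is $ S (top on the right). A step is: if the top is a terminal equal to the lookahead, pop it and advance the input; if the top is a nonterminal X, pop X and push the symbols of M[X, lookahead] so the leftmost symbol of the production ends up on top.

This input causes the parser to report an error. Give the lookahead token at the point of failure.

step 1: stack=$ S  input=print int int $  — expand S -> B print B
step 2: stack=$ B print B  input=print int int $  — expand B -> ε
step 3: stack=$ B print  input=print int int $  — match print
step 4: stack=$ B  input=int int $  — expand B -> int Q else
step 5: stack=$ else Q int  input=int int $  — match int
step 6: stack=$ else Q  input=int $  — expand Q -> int print
step 7: stack=$ else print int  input=int $  — match int
step 8: stack=$ else print  input=$  — error: top is terminal print but lookahead is $

$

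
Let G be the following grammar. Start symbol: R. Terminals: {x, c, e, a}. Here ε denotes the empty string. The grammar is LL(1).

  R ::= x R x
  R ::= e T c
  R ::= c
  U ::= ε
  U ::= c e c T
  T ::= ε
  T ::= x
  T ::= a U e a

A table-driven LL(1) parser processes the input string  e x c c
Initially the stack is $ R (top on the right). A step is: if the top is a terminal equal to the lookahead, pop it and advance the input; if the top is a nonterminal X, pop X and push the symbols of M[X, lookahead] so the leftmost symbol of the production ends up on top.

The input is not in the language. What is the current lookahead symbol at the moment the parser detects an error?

c

     Stack    Input      Action
  1  $ R      e x c c $  expand R ::= e T c
  2  $ c T e  e x c c $  match e
  3  $ c T    x c c $    expand T ::= x
  4  $ c x    x c c $    match x
  5  $ c      c c $      match c
  6  $        c $        error: stack empty but input remains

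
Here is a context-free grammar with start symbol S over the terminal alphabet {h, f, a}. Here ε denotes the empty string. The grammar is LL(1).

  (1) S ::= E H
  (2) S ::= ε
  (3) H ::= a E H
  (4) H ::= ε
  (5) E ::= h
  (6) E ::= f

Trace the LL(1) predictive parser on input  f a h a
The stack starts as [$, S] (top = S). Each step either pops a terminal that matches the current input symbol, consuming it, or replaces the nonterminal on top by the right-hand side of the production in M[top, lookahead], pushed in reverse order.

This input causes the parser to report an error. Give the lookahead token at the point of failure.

      Stack    Input      Action
   1  $ S      f a h a $  expand S ::= E H
   2  $ H E    f a h a $  expand E ::= f
   3  $ H f    f a h a $  match f
   4  $ H      a h a $    expand H ::= a E H
   5  $ H E a  a h a $    match a
   6  $ H E    h a $      expand E ::= h
   7  $ H h    h a $      match h
   8  $ H      a $        expand H ::= a E H
   9  $ H E a  a $        match a
  10  $ H E    $          error: M[E, $] is empty

$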